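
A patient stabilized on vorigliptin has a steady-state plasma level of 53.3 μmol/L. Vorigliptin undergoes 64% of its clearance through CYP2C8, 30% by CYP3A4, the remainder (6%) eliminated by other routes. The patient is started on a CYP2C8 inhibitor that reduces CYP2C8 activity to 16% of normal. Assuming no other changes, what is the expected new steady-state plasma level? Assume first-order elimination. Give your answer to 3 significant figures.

The CYP2C8 pathway (64% of clearance) falls to 0.16× activity: 0.64 × 0.16 = 0.1024.
CYP3A4 (30%) and the residual 6% are unaffected.
CL_new/CL_old = 0.1024 + 0.3 + 0.06 = 0.4624.
New steady-state plasma level = baseline ÷ relative clearance = 53.3 / 0.4624 = 115 μmol/L.

115 μmol/L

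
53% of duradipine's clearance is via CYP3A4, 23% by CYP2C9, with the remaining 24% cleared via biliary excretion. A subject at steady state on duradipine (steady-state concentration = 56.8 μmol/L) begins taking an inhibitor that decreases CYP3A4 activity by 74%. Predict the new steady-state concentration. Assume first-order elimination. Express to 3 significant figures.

93.5 μmol/L

The CYP3A4 pathway (53% of clearance) drops to 0.26× activity: 0.53 × 0.26 = 0.1378.
CYP2C9 (23%) and the residual 24% are unaffected.
New clearance relative to baseline: 0.1378 + 0.23 + 0.24 = 0.6078.
Steady-state concentration ∝ 1/CL, so new value = 56.8 / 0.6078 = 93.5 μmol/L.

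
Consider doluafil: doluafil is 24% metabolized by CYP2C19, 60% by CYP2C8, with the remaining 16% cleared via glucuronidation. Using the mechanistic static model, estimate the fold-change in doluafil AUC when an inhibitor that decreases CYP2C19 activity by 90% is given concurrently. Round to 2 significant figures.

1.3

The CYP2C19 pathway (24% of clearance) is reduced to 0.1× activity: 0.24 × 0.1 = 0.024.
CYP2C8 (60%) and the residual 16% are unaffected.
New clearance relative to baseline: 0.024 + 0.6 + 0.16 = 0.784.
AUC is inversely proportional to clearance, so the fold-change is 1 / 0.784 = 1.3.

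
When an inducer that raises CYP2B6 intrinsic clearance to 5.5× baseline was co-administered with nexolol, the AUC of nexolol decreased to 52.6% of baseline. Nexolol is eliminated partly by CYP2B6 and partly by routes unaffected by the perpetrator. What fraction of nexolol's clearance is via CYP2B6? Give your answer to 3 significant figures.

Write x for the fraction cleared via CYP2B6. The observed AUC change means clearance rose to 1/0.526 = 1.901 of baseline.
Only the CYP2B6 route changed, so 1.901 = x·5.5 + (1 − x), giving x = 0.200.

0.200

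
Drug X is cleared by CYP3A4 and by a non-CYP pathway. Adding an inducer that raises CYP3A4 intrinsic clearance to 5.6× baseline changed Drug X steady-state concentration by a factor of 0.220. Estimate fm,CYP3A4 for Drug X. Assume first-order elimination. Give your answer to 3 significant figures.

Call the CYP3A4 fraction fm. After the interaction, CL_new/CL_old = fm × 5.6 + (1 − fm).
Steady-state concentration ratio = 1 / (new CL fraction), so new CL fraction = 1 / 0.220 = 4.545.
fm × 5.6 + 1 − fm = 4.545  ⇒  fm × (5.6 − 1) = 3.545  ⇒  fm = 0.771.

0.771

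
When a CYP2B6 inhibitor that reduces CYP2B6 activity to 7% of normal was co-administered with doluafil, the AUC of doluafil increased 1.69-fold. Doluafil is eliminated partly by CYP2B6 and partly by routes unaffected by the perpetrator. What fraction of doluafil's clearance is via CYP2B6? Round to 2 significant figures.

CL'/CL = 1 / 1.69 = 0.5917
0.07·fm + (1 − fm) = 0.5917
fm = (0.5917 − 1) / (0.07 − 1) = 0.44

0.44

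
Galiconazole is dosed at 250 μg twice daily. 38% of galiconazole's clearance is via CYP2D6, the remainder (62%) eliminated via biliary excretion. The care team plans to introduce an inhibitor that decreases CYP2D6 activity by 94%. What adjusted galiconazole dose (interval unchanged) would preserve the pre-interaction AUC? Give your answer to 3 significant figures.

The CYP2D6 pathway (38% of clearance) falls to 0.06× activity: 0.38 × 0.06 = 0.0228.
Non-CYP routes (62%) are unchanged.
Relative clearance = 0.0228 + 0.62 = 0.6428.
Exposure is unchanged when dose changes in proportion to clearance. New dose = 250 μg × 0.6428 = 161 μg.

161 μg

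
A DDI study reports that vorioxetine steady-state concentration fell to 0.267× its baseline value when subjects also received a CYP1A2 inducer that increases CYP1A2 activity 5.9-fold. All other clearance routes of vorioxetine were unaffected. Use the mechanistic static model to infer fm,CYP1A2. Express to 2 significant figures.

0.56

Write x for the fraction cleared via CYP1A2. The observed steady-state concentration change means clearance rose to 1/0.267 = 3.745 of baseline.
Only the CYP1A2 route changed, so 3.745 = x·5.9 + (1 − x), giving x = 0.56.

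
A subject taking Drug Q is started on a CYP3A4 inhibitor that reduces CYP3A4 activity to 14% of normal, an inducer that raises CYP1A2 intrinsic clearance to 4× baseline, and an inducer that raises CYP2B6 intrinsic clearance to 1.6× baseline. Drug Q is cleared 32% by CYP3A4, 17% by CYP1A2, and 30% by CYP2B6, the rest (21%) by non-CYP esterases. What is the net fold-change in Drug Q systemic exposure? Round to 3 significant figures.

The CYP3A4 pathway (32% of clearance) falls to 0.14× activity: 0.32 × 0.14 = 0.0448.
The CYP1A2 pathway (17% of clearance) increases to 4× activity: 0.17 × 4 = 0.68.
The CYP2B6 pathway (30% of clearance) increases to 1.6× activity: 0.3 × 1.6 = 0.48.
The remaining 21% of clearance is unaffected.
New clearance relative to baseline: 0.0448 + 0.68 + 0.48 + 0.21 = 1.4148.
Systemic exposure ∝ 1/CL: fold-change = 1 / 1.4148 = 0.707.

0.707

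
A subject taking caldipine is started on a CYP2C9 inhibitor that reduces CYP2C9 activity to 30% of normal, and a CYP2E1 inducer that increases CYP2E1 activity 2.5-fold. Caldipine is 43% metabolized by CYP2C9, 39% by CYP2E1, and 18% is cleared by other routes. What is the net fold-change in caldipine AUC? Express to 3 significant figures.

0.779

The CYP2C9 pathway (43% of clearance) is reduced to 0.3× activity: 0.43 × 0.3 = 0.129.
The CYP2E1 pathway (39% of clearance) is boosted to 2.5× activity: 0.39 × 2.5 = 0.975.
The remaining 18% of clearance is unaffected.
New clearance relative to baseline: 0.129 + 0.975 + 0.18 = 1.284.
Net AUC ratio = 1 / 1.284 = 0.779.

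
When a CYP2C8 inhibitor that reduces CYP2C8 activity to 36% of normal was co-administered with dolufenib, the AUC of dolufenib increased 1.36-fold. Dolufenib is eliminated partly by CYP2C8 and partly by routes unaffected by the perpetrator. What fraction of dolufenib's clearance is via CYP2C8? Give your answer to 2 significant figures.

Call the CYP2C8 fraction fm. After the interaction, CL_new/CL_old = fm × 0.36 + (1 − fm).
AUC ratio = 1 / (new CL fraction), so new CL fraction = 1 / 1.36 = 0.7353.
fm × 0.36 + 1 − fm = 0.7353  ⇒  fm × (0.36 − 1) = −0.2647  ⇒  fm = 0.41.

0.41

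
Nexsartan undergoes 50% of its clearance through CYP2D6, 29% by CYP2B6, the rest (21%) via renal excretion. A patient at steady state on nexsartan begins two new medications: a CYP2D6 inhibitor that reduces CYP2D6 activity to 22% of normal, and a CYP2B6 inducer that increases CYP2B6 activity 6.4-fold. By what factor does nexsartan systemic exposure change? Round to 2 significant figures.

0.46

The CYP2D6 pathway (50% of clearance) is reduced to 0.22× activity: 0.5 × 0.22 = 0.11.
The CYP2B6 pathway (29% of clearance) increases to 6.4× activity: 0.29 × 6.4 = 1.856.
The remaining 21% of clearance is unaffected.
New clearance relative to baseline: 0.11 + 1.856 + 0.21 = 2.176.
Systemic exposure ∝ 1/CL: fold-change = 1 / 2.176 = 0.46.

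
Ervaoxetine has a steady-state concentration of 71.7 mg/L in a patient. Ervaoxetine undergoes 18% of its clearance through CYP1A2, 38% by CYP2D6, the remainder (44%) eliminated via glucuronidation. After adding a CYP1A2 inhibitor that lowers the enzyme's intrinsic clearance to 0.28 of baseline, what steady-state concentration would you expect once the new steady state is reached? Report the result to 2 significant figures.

CYP1A2: 0.18 × 0.28 = 0.0504
CYP2D6: 0.38 (unchanged)
Other: 0.44 (unchanged)
CL_new/CL_old = 0.0504 + 0.38 + 0.44 = 0.8704.
New steady-state concentration = baseline ÷ relative clearance = 71.7 / 0.8704 = 82 mg/L.

82 mg/L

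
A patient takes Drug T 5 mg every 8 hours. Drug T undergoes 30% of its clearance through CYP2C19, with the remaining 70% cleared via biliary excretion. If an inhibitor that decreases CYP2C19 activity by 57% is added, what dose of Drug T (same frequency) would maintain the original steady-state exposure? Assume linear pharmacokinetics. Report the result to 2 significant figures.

The CYP2C19 pathway (30% of clearance) is reduced to 0.43× activity: 0.3 × 0.43 = 0.129.
The remaining 70% of clearance is unaffected.
CL_new/CL_old = 0.129 + 0.7 = 0.829.
Exposure is unchanged when dose changes in proportion to clearance. New dose = 5 mg × 0.829 = 4.1 mg.

4.1 mg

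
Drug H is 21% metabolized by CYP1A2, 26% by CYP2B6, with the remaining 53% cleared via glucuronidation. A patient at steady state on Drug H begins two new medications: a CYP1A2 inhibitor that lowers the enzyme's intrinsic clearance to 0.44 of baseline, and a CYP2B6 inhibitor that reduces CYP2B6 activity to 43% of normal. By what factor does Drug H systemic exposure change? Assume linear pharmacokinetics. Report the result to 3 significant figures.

The CYP1A2 pathway (21% of clearance) drops to 0.44× activity: 0.21 × 0.44 = 0.0924.
The CYP2B6 pathway (26% of clearance) is reduced to 0.43× activity: 0.26 × 0.43 = 0.1118.
Non-CYP routes (53%) are unchanged.
CL_new/CL_old = 0.0924 + 0.1118 + 0.53 = 0.7342.
Because systemic exposure varies inversely with clearance, the combined effect is 1 / 0.7342 = 1.36.

1.36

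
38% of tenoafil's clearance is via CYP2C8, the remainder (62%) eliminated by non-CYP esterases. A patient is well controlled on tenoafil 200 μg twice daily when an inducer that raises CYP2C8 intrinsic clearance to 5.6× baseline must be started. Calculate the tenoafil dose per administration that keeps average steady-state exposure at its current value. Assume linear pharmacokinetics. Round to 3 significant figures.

The CYP2C8 pathway (38% of clearance) is boosted to 5.6× activity: 0.38 × 5.6 = 2.128.
Non-CYP routes (62%) are unchanged.
Relative clearance = 2.128 + 0.62 = 2.748.
To maintain the same steady-state level, dose must scale with clearance: new dose = 200 × 2.748 = 550 μg.

550 μg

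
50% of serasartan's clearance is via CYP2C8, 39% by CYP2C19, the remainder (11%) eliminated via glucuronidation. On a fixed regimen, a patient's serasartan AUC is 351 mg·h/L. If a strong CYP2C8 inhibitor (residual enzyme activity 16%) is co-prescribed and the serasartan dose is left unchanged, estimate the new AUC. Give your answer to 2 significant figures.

6.1 × 10² mg·h/L

CYP2C8: 0.5 × 0.16 = 0.08
CYP2C19: 0.39 (unchanged)
Other: 0.11 (unchanged)
New clearance relative to baseline: 0.08 + 0.39 + 0.11 = 0.58.
AUC ∝ 1/CL, so new value = 351 / 0.58 = 6.1 × 10² mg·h/L.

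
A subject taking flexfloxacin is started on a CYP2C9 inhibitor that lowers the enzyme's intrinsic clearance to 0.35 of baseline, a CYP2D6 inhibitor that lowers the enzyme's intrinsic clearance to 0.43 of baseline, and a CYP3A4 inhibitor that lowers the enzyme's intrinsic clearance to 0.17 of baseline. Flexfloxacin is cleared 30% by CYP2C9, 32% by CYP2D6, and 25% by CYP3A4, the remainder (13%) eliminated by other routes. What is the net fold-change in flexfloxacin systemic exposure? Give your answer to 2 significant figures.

2.4

The CYP2C9 pathway (30% of clearance) is reduced to 0.35× activity: 0.3 × 0.35 = 0.105.
The CYP2D6 pathway (32% of clearance) is reduced to 0.43× activity: 0.32 × 0.43 = 0.1376.
The CYP3A4 pathway (25% of clearance) falls to 0.17× activity: 0.25 × 0.17 = 0.0425.
Non-CYP routes (13%) are unchanged.
New clearance relative to baseline: 0.105 + 0.1376 + 0.0425 + 0.13 = 0.4151.
Because systemic exposure varies inversely with clearance, the combined effect is 1 / 0.4151 = 2.4.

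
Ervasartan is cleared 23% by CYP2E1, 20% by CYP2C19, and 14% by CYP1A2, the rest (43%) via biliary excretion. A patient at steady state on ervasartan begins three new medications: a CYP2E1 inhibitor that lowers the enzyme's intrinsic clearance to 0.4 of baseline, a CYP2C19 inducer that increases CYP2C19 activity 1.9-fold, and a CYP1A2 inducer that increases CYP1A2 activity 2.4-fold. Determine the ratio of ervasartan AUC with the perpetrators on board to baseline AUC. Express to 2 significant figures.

CYP2E1: 0.23 × 0.4 = 0.092
CYP2C19: 0.2 × 1.9 = 0.38
CYP1A2: 0.14 × 2.4 = 0.336
Other: 0.43 (unchanged)
New clearance relative to baseline: 0.092 + 0.38 + 0.336 + 0.43 = 1.238.
Net AUC ratio = 1 / 1.238 = 0.81.

0.81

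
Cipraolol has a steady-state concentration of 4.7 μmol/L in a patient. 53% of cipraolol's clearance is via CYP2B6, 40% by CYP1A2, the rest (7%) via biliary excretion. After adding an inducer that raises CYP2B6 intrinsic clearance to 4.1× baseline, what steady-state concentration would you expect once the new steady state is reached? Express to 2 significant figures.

1.8 μmol/L

The CYP2B6 pathway (53% of clearance) is boosted to 4.1× activity: 0.53 × 4.1 = 2.173.
CYP1A2 (40%) and the residual 7% are unaffected.
New clearance relative to baseline: 2.173 + 0.4 + 0.07 = 2.643.
Steady-state concentration ∝ 1/CL, so new value = 4.7 / 2.643 = 1.8 μmol/L.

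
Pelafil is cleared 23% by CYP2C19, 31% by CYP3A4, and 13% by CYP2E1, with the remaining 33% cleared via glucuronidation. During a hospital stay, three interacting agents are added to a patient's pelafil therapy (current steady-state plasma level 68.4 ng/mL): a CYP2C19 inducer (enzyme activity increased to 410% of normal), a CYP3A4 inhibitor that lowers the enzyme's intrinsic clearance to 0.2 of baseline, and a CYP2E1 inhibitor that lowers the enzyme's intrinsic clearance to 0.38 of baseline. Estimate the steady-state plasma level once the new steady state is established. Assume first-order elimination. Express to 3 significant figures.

49.4 ng/mL

CYP2C19: 0.23 × 4.1 = 0.943
CYP3A4: 0.31 × 0.2 = 0.062
CYP2E1: 0.13 × 0.38 = 0.0494
Other: 0.33 (unchanged)
Relative clearance = 0.943 + 0.062 + 0.0494 + 0.33 = 1.3844.
New steady-state plasma level = 68.4 / 1.3844 = 49.4 ng/mL (concentration scales inversely with clearance).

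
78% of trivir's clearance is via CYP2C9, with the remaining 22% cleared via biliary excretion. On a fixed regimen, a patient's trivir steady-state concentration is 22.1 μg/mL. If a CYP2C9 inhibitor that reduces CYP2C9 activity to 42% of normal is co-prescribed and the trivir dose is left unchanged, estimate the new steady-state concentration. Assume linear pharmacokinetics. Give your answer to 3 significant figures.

CYP2C9: 0.78 × 0.42 = 0.3276
Other: 0.22 (unchanged)
CL_new/CL_old = 0.3276 + 0.22 = 0.5476.
Steady-state concentration ∝ 1/CL, so new value = 22.1 / 0.5476 = 40.4 μg/mL.

40.4 μg/mL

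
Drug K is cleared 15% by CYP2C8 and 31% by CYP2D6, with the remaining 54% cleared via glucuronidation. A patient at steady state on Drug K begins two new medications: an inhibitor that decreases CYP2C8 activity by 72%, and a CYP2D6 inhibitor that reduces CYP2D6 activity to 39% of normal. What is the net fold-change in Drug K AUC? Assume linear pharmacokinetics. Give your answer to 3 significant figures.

CYP2C8: 0.15 × 0.28 = 0.042
CYP2D6: 0.31 × 0.39 = 0.1209
Other: 0.54 (unchanged)
New clearance relative to baseline: 0.042 + 0.1209 + 0.54 = 0.7029.
AUC ∝ 1/CL: fold-change = 1 / 0.7029 = 1.42.

1.42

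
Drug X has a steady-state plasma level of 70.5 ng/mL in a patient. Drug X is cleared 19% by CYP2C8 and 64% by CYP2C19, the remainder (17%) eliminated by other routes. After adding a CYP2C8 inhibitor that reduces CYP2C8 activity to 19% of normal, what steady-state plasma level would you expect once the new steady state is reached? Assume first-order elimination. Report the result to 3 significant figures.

83.3 ng/mL

CYP2C8: 0.19 × 0.19 = 0.0361
CYP2C19: 0.64 (unchanged)
Other: 0.17 (unchanged)
CL_new/CL_old = 0.0361 + 0.64 + 0.17 = 0.8461.
Steady-state plasma level ∝ 1/CL, so new value = 70.5 / 0.8461 = 83.3 ng/mL.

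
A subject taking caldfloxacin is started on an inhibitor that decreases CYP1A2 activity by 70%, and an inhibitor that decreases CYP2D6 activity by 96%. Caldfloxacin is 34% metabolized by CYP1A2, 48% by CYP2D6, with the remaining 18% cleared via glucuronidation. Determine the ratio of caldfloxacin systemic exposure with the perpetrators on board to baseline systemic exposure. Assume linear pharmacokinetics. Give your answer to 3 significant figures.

The CYP1A2 pathway (34% of clearance) falls to 0.3× activity: 0.34 × 0.3 = 0.102.
The CYP2D6 pathway (48% of clearance) drops to 0.04× activity: 0.48 × 0.04 = 0.0192.
Non-CYP routes (18%) are unchanged.
CL_new/CL_old = 0.102 + 0.0192 + 0.18 = 0.3012.
Systemic exposure ∝ 1/CL: fold-change = 1 / 0.3012 = 3.32.

3.32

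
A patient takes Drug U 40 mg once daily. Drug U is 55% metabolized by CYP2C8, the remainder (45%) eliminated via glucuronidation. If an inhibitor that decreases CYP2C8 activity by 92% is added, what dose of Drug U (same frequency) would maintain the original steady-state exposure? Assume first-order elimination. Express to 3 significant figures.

19.8 mg

CYP2C8: 0.55 × 0.08 = 0.044
Other: 0.45 (unchanged)
New clearance relative to baseline: 0.044 + 0.45 = 0.494.
Exposure is unchanged when dose changes in proportion to clearance. New dose = 40 mg × 0.494 = 19.8 mg.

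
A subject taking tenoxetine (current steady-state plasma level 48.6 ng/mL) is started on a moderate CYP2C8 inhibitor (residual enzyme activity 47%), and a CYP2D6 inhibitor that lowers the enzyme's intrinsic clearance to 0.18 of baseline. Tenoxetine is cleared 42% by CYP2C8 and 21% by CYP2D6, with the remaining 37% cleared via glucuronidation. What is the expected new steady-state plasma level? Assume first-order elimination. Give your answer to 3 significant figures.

The CYP2C8 pathway (42% of clearance) is reduced to 0.47× activity: 0.42 × 0.47 = 0.1974.
The CYP2D6 pathway (21% of clearance) drops to 0.18× activity: 0.21 × 0.18 = 0.0378.
Non-CYP routes (37%) are unchanged.
CL_new/CL_old = 0.1974 + 0.0378 + 0.37 = 0.6052.
Dividing the baseline by the relative clearance: 48.6 / 0.6052 = 80.3 ng/mL.

80.3 ng/mL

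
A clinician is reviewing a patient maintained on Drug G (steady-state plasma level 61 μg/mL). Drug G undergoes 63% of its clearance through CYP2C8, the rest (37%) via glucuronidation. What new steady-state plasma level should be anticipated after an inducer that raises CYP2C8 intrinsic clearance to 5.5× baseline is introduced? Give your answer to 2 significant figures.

16 μg/mL

CYP2C8: 0.63 × 5.5 = 3.465
Other: 0.37 (unchanged)
CL_new/CL_old = 3.465 + 0.37 = 3.835.
New steady-state plasma level = baseline ÷ relative clearance = 61 / 3.835 = 16 μg/mL.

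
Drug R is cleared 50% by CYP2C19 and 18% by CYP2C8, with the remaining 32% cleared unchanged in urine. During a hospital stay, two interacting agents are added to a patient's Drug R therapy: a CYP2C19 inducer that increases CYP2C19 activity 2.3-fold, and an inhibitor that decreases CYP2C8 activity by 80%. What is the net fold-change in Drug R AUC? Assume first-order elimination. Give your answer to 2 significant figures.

0.66

CYP2C19: 0.5 × 2.3 = 1.15
CYP2C8: 0.18 × 0.2 = 0.036
Other: 0.32 (unchanged)
New clearance relative to baseline: 1.15 + 0.036 + 0.32 = 1.506.
AUC ∝ 1/CL: fold-change = 1 / 1.506 = 0.66.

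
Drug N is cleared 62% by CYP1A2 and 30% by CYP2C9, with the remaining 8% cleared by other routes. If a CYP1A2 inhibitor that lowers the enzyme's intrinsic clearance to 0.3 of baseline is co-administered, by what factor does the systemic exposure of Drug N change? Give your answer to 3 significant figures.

1.77

The CYP1A2 pathway (62% of clearance) drops to 0.3× activity: 0.62 × 0.3 = 0.186.
CYP2C9 (30%) and the residual 8% are unaffected.
New clearance relative to baseline: 0.186 + 0.3 + 0.08 = 0.566.
Systemic exposure is inversely proportional to clearance, so the fold-change is 1 / 0.566 = 1.77.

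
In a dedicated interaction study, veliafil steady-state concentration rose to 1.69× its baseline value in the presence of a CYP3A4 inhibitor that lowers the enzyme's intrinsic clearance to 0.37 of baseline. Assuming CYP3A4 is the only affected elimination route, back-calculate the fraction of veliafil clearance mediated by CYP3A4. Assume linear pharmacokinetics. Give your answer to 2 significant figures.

CL'/CL = 1 / 1.69 = 0.5917
0.37·fm + (1 − fm) = 0.5917
fm = (0.5917 − 1) / (0.37 − 1) = 0.65

0.65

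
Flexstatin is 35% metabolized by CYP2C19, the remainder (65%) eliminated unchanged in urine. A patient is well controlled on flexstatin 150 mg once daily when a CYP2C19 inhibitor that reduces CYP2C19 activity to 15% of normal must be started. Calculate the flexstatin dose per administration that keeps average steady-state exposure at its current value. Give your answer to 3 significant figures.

CYP2C19: 0.35 × 0.15 = 0.0525
Other: 0.65 (unchanged)
Relative clearance = 0.0525 + 0.65 = 0.7025.
Exposure is unchanged when dose changes in proportion to clearance. New dose = 150 mg × 0.7025 = 105 mg.

105 mg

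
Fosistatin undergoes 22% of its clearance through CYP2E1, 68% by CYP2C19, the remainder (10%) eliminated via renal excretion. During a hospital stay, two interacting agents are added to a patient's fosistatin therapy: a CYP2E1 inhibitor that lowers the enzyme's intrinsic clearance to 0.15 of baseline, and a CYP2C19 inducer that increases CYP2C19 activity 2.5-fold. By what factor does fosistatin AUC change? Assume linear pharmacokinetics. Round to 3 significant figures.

0.546

CYP2E1: 0.22 × 0.15 = 0.033
CYP2C19: 0.68 × 2.5 = 1.7
Other: 0.1 (unchanged)
CL_new/CL_old = 0.033 + 1.7 + 0.1 = 1.833.
AUC ∝ 1/CL: fold-change = 1 / 1.833 = 0.546.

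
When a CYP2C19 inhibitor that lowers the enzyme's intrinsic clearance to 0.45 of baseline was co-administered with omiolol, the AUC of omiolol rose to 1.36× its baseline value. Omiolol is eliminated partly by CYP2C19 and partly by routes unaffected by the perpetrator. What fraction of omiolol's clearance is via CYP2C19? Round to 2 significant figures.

Let x = fm,CYP2C19. Because AUC ∝ 1/CL, relative clearance fell to 1/1.36 = 0.7353.
Setting x·0.45 + (1 − x) = 0.7353 and solving: x = (0.7353 − 1)/(0.45 − 1) = 0.48.

0.48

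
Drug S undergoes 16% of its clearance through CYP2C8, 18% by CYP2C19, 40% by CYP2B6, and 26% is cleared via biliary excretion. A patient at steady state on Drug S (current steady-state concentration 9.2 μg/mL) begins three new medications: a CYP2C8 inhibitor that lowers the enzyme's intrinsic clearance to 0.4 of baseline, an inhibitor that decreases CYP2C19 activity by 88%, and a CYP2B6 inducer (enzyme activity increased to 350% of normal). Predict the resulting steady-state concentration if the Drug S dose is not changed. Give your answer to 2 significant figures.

5.3 μg/mL

CYP2C8: 0.16 × 0.4 = 0.064
CYP2C19: 0.18 × 0.12 = 0.0216
CYP2B6: 0.4 × 3.5 = 1.4
Other: 0.26 (unchanged)
New clearance relative to baseline: 0.064 + 0.0216 + 1.4 + 0.26 = 1.7456.
New steady-state concentration = 9.2 / 1.7456 = 5.3 μg/mL (concentration scales inversely with clearance).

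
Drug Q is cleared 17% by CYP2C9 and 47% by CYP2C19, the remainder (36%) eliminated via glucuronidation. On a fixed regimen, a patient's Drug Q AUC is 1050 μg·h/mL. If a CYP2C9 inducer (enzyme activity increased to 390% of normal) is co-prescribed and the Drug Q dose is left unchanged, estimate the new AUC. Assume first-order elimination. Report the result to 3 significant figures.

The CYP2C9 pathway (17% of clearance) rises to 3.9× activity: 0.17 × 3.9 = 0.663.
CYP2C19 (47%) and the residual 36% are unaffected.
New clearance relative to baseline: 0.663 + 0.47 + 0.36 = 1.493.
AUC ∝ 1/CL, so new value = 1050 / 1.493 = 703 μg·h/mL.

703 μg·h/mL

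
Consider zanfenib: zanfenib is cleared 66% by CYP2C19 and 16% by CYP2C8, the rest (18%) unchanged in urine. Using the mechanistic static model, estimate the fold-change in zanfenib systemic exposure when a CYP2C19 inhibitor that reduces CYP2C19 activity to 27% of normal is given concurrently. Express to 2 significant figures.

1.9

The CYP2C19 pathway (66% of clearance) drops to 0.27× activity: 0.66 × 0.27 = 0.1782.
CYP2C8 (16%) and the residual 18% are unaffected.
CL_new/CL_old = 0.1782 + 0.16 + 0.18 = 0.5182.
Systemic exposure is inversely proportional to clearance, so the fold-change is 1 / 0.5182 = 1.9.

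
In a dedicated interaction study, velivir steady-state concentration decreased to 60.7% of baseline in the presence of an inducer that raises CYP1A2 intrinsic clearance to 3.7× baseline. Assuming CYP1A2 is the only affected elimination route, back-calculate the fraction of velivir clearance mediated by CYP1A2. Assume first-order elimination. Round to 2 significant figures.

0.24

Write x for the fraction cleared via CYP1A2. The observed steady-state concentration change means clearance rose to 1/0.607 = 1.647 of baseline.
Only the CYP1A2 route changed, so 1.647 = x·3.7 + (1 − x), giving x = 0.24.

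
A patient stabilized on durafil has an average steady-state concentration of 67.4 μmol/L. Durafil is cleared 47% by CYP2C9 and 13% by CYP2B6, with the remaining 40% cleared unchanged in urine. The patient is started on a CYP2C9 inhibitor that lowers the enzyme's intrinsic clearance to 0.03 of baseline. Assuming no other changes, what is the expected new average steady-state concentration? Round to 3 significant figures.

The CYP2C9 pathway (47% of clearance) drops to 0.03× activity: 0.47 × 0.03 = 0.0141.
CYP2B6 (13%) and the residual 40% are unaffected.
New clearance relative to baseline: 0.0141 + 0.13 + 0.4 = 0.5441.
With dosing unchanged, average steady-state concentration scales as 1/CL: 67.4 / 0.5441 = 124 μmol/L.

124 μmol/L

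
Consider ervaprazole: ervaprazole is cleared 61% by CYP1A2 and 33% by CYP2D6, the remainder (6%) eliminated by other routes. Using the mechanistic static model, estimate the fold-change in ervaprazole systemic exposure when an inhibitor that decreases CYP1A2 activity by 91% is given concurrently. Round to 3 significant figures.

The CYP1A2 pathway (61% of clearance) drops to 0.09× activity: 0.61 × 0.09 = 0.0549.
CYP2D6 (33%) and the residual 6% are unaffected.
Relative clearance = 0.0549 + 0.33 + 0.06 = 0.4449.
Since systemic exposure ∝ 1/CL, the ratio is 1 / 0.4449 = 2.25.

2.25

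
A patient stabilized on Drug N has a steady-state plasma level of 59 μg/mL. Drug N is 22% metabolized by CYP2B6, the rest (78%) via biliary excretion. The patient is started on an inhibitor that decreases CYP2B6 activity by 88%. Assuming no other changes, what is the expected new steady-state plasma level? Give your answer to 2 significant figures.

73 μg/mL

The CYP2B6 pathway (22% of clearance) is reduced to 0.12× activity: 0.22 × 0.12 = 0.0264.
Non-CYP routes (78%) are unchanged.
CL_new/CL_old = 0.0264 + 0.78 = 0.8064.
Steady-state plasma level ∝ 1/CL, so new value = 59 / 0.8064 = 73 μg/mL.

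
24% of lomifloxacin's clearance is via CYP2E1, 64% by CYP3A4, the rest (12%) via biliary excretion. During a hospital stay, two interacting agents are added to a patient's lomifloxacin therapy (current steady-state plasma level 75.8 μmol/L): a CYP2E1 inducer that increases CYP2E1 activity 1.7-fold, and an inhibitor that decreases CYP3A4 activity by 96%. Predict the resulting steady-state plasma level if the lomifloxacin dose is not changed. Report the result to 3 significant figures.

137 μmol/L

CYP2E1: 0.24 × 1.7 = 0.408
CYP3A4: 0.64 × 0.04 = 0.0256
Other: 0.12 (unchanged)
Relative clearance = 0.408 + 0.0256 + 0.12 = 0.5536.
Dividing the baseline by the relative clearance: 75.8 / 0.5536 = 137 μmol/L.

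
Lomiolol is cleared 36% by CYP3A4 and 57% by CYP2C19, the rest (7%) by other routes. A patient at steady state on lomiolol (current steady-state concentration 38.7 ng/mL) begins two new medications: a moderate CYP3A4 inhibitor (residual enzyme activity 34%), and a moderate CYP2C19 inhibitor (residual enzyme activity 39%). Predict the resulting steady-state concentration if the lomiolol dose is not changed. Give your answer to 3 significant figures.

The CYP3A4 pathway (36% of clearance) is reduced to 0.34× activity: 0.36 × 0.34 = 0.1224.
The CYP2C19 pathway (57% of clearance) falls to 0.39× activity: 0.57 × 0.39 = 0.2223.
Non-CYP routes (7%) are unchanged.
Relative clearance = 0.1224 + 0.2223 + 0.07 = 0.4147.
Dividing the baseline by the relative clearance: 38.7 / 0.4147 = 93.3 ng/mL.

93.3 ng/mL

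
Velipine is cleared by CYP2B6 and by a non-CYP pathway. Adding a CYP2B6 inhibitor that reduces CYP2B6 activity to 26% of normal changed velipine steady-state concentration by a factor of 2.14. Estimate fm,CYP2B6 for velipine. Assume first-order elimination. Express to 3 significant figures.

0.720

Write x for the fraction cleared via CYP2B6. The observed steady-state concentration change means clearance fell to 1/2.14 = 0.4673 of baseline.
Setting x·0.26 + (1 − x) = 0.4673 and solving: x = (0.4673 − 1)/(0.26 − 1) = 0.720.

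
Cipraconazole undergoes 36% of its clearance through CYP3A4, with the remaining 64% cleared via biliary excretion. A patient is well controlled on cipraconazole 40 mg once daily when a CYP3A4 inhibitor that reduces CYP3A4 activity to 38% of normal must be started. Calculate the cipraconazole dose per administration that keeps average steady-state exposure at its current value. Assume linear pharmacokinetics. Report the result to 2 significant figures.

31 mg

The CYP3A4 pathway (36% of clearance) is reduced to 0.38× activity: 0.36 × 0.38 = 0.1368.
Non-CYP routes (64%) are unchanged.
Relative clearance = 0.1368 + 0.64 = 0.7768.
Css,avg = (dose rate)/CL, so holding Css fixed requires dose ∝ CL: 40 × 0.7768 = 31 mg.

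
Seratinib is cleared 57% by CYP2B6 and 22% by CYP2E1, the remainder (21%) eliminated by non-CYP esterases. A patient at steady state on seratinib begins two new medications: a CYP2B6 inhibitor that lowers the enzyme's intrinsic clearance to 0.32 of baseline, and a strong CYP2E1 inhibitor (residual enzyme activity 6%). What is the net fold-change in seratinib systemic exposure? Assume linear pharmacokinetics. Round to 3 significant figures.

2.47

CYP2B6: 0.57 × 0.32 = 0.1824
CYP2E1: 0.22 × 0.06 = 0.0132
Other: 0.21 (unchanged)
New clearance relative to baseline: 0.1824 + 0.0132 + 0.21 = 0.4056.
Systemic exposure ∝ 1/CL: fold-change = 1 / 0.4056 = 2.47.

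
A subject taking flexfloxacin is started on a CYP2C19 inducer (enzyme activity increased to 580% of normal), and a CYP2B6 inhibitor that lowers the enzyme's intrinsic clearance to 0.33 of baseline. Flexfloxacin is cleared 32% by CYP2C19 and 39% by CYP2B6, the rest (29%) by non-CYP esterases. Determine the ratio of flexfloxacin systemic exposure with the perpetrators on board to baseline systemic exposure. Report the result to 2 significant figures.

CYP2C19: 0.32 × 5.8 = 1.856
CYP2B6: 0.39 × 0.33 = 0.1287
Other: 0.29 (unchanged)
CL_new/CL_old = 1.856 + 0.1287 + 0.29 = 2.2747.
Net systemic exposure ratio = 1 / 2.2747 = 0.44.

0.44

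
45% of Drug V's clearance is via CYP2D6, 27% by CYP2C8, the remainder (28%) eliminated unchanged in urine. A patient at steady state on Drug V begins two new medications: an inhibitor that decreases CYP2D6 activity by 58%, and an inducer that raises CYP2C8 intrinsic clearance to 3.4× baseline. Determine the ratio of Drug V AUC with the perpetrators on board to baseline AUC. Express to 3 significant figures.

CYP2D6: 0.45 × 0.42 = 0.189
CYP2C8: 0.27 × 3.4 = 0.918
Other: 0.28 (unchanged)
Relative clearance = 0.189 + 0.918 + 0.28 = 1.387.
Net AUC ratio = 1 / 1.387 = 0.721.

0.721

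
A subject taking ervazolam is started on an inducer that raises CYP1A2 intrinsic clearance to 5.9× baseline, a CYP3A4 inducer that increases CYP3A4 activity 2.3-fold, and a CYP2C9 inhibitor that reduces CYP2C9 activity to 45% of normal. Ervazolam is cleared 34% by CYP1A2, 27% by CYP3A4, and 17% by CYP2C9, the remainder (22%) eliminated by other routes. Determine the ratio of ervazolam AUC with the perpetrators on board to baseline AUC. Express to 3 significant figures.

The CYP1A2 pathway (34% of clearance) rises to 5.9× activity: 0.34 × 5.9 = 2.006.
The CYP3A4 pathway (27% of clearance) increases to 2.3× activity: 0.27 × 2.3 = 0.621.
The CYP2C9 pathway (17% of clearance) falls to 0.45× activity: 0.17 × 0.45 = 0.0765.
The remaining 22% of clearance is unaffected.
CL_new/CL_old = 2.006 + 0.621 + 0.0765 + 0.22 = 2.9235.
Net AUC ratio = 1 / 2.9235 = 0.342.

0.342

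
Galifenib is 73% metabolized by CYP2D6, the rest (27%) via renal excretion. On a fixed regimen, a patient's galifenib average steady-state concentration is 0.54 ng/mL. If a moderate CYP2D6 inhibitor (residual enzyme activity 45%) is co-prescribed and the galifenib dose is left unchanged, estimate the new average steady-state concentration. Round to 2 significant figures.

0.90 ng/mL

CYP2D6: 0.73 × 0.45 = 0.3285
Other: 0.27 (unchanged)
Relative clearance = 0.3285 + 0.27 = 0.5985.
With dosing unchanged, average steady-state concentration scales as 1/CL: 0.54 / 0.5985 = 0.90 ng/mL.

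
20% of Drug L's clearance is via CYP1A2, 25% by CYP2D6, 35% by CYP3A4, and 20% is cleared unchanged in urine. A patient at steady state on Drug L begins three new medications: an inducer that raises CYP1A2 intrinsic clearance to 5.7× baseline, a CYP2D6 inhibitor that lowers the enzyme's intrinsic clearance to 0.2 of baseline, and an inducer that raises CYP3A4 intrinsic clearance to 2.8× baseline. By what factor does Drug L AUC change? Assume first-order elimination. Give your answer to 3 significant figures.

CYP1A2: 0.2 × 5.7 = 1.14
CYP2D6: 0.25 × 0.2 = 0.05
CYP3A4: 0.35 × 2.8 = 0.98
Other: 0.2 (unchanged)
Relative clearance = 1.14 + 0.05 + 0.98 + 0.2 = 2.37.
Because AUC varies inversely with clearance, the combined effect is 1 / 2.37 = 0.422.

0.422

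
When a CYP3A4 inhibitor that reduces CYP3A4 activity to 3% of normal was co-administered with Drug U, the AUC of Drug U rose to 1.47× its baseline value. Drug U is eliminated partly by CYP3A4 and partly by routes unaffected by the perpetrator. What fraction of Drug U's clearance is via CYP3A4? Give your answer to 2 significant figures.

0.33

CL'/CL = 1 / 1.47 = 0.6803
0.03·fm + (1 − fm) = 0.6803
fm = (0.6803 − 1) / (0.03 − 1) = 0.33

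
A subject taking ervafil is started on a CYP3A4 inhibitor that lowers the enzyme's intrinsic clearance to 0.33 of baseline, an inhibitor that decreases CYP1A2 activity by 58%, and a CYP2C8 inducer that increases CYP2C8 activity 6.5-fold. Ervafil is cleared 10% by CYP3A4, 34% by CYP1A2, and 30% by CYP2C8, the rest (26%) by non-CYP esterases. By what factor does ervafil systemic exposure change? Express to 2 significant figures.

0.42

The CYP3A4 pathway (10% of clearance) falls to 0.33× activity: 0.1 × 0.33 = 0.033.
The CYP1A2 pathway (34% of clearance) drops to 0.42× activity: 0.34 × 0.42 = 0.1428.
The CYP2C8 pathway (30% of clearance) rises to 6.5× activity: 0.3 × 6.5 = 1.95.
The remaining 26% of clearance is unaffected.
Relative clearance = 0.033 + 0.1428 + 1.95 + 0.26 = 2.3858.
Systemic exposure ∝ 1/CL: fold-change = 1 / 2.3858 = 0.42.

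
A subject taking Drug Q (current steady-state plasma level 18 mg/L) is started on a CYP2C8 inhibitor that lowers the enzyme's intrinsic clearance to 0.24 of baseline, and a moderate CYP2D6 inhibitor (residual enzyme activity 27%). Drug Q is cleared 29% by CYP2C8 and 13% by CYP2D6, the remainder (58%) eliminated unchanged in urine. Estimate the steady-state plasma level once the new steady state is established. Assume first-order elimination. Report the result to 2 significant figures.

The CYP2C8 pathway (29% of clearance) falls to 0.24× activity: 0.29 × 0.24 = 0.0696.
The CYP2D6 pathway (13% of clearance) is reduced to 0.27× activity: 0.13 × 0.27 = 0.0351.
The remaining 58% of clearance is unaffected.
Relative clearance = 0.0696 + 0.0351 + 0.58 = 0.6847.
Dividing the baseline by the relative clearance: 18 / 0.6847 = 26 mg/L.

26 mg/L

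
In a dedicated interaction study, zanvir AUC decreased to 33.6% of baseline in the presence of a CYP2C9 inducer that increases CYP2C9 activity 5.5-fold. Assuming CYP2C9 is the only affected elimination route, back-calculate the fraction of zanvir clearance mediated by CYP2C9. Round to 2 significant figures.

0.44

CL'/CL = 1 / 0.336 = 2.976
5.5·fm + (1 − fm) = 2.976
fm = (2.976 − 1) / (5.5 − 1) = 0.44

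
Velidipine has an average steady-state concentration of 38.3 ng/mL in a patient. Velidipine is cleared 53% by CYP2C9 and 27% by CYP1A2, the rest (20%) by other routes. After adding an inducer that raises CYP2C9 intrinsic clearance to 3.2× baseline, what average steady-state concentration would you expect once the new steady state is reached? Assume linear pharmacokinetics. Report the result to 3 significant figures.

CYP2C9: 0.53 × 3.2 = 1.696
CYP1A2: 0.27 (unchanged)
Other: 0.2 (unchanged)
Relative clearance = 1.696 + 0.27 + 0.2 = 2.166.
Average steady-state concentration ∝ 1/CL, so new value = 38.3 / 2.166 = 17.7 ng/mL.

17.7 ng/mL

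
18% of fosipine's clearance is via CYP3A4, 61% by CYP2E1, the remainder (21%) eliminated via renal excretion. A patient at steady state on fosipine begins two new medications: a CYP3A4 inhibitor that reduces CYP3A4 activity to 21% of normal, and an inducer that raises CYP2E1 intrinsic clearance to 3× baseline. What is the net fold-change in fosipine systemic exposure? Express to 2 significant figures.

0.48

CYP3A4: 0.18 × 0.21 = 0.0378
CYP2E1: 0.61 × 3 = 1.83
Other: 0.21 (unchanged)
Relative clearance = 0.0378 + 1.83 + 0.21 = 2.0778.
Net systemic exposure ratio = 1 / 2.0778 = 0.48.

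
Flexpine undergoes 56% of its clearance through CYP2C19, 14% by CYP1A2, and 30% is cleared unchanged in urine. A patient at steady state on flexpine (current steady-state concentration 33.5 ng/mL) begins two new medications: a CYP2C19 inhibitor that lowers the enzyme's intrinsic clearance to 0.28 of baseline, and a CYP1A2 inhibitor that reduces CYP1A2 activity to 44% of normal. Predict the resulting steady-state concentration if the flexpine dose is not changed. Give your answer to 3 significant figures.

The CYP2C19 pathway (56% of clearance) is reduced to 0.28× activity: 0.56 × 0.28 = 0.1568.
The CYP1A2 pathway (14% of clearance) drops to 0.44× activity: 0.14 × 0.44 = 0.0616.
Non-CYP routes (30%) are unchanged.
Relative clearance = 0.1568 + 0.0616 + 0.3 = 0.5184.
Steady-state concentration ∝ 1/CL: new value = 33.5 / 0.5184 = 64.6 ng/mL.

64.6 ng/mL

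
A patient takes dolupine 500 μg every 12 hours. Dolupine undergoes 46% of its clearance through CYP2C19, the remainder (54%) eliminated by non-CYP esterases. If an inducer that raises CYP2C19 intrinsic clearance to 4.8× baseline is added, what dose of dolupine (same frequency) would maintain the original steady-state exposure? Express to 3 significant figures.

1.37 × 10³ μg

CYP2C19: 0.46 × 4.8 = 2.208
Other: 0.54 (unchanged)
Relative clearance = 2.208 + 0.54 = 2.748.
Css,avg = (dose rate)/CL, so holding Css fixed requires dose ∝ CL: 500 × 2.748 = 1.37 × 10³ μg.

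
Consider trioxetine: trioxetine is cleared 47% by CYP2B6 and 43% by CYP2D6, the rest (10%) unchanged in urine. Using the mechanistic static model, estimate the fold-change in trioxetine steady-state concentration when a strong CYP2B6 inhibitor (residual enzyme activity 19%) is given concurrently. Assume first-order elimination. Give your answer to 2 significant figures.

The CYP2B6 pathway (47% of clearance) falls to 0.19× activity: 0.47 × 0.19 = 0.0893.
CYP2D6 (43%) and the residual 10% are unaffected.
New clearance relative to baseline: 0.0893 + 0.43 + 0.1 = 0.6193.
Steady-state concentration ratio = CL_old/CL_new = 1 / 0.6193 = 1.6.

1.6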